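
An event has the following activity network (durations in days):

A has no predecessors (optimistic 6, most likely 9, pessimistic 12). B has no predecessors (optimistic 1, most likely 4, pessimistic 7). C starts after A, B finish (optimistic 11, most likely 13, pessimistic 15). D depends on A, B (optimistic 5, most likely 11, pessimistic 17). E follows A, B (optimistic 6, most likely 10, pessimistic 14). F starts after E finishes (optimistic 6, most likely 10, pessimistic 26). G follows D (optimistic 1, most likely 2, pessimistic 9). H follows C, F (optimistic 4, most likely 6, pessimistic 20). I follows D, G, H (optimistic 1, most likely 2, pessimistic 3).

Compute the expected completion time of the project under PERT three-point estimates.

te_A = (6 + 4·9 + 12)/6 = 54/6 = 9
te_B = (1 + 4·4 + 7)/6 = 24/6 = 4
te_C = (11 + 4·13 + 15)/6 = 78/6 = 13
te_D = (5 + 4·11 + 17)/6 = 66/6 = 11
te_E = (6 + 4·10 + 14)/6 = 60/6 = 10
te_F = (6 + 4·10 + 26)/6 = 72/6 = 12
te_G = (1 + 4·2 + 9)/6 = 18/6 = 3
te_H = (4 + 4·6 + 20)/6 = 48/6 = 8
te_I = (1 + 4·2 + 3)/6 = 12/6 = 2

Forward pass:
ES_A = 0; EF_A = 9
ES_B = 0; EF_B = 4
ES_C = max(EF_A=9, EF_B=4) = 9; EF_C = 9+13 = 22
ES_D = max(EF_A=9, EF_B=4) = 9; EF_D = 9+11 = 20
ES_E = max(EF_A=9, EF_B=4) = 9; EF_E = 9+10 = 19
ES_F = 19; EF_F = 19+12 = 31
ES_G = 20; EF_G = 20+3 = 23
ES_H = max(EF_C=22, EF_F=31) = 31; EF_H = 31+8 = 39
ES_I = max(EF_D=20, EF_G=23, EF_H=39) = 39; EF_I = 39+2 = 41
Expected project duration μ = 41 days. Critical path: A → E → F → H → I.

41 days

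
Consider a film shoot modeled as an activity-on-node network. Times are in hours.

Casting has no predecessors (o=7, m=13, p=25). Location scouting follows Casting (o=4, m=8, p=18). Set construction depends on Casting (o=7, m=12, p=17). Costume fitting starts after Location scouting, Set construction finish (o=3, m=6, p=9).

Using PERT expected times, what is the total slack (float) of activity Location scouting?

3 hours

te_Casting = (7 + 4·13 + 25)/6 = 84/6 = 14
te_Location scouting = (4 + 4·8 + 18)/6 = 54/6 = 9
te_Set construction = (7 + 4·12 + 17)/6 = 72/6 = 12
te_Costume fitting = (3 + 4·6 + 9)/6 = 36/6 = 6

Forward pass:
ES_Casting = 0; EF_Casting = 14
ES_Location scouting = 14; EF_Location scouting = 14+9 = 23
ES_Set construction = 14; EF_Set construction = 14+12 = 26
ES_Costume fitting = max(EF_Location scouting=23, EF_Set construction=26) = 26; EF_Costume fitting = 26+6 = 32
Expected project duration μ = 32 hours. Critical path: Casting → Set construction → Costume fitting.

Backward pass:
LF_Costume fitting = 32; LS_Costume fitting = 32−6 = 26
LF_Set construction = LS_Costume fitting = 26; LS_Set construction = 26−12 = 14
LF_Location scouting = LS_Costume fitting = 26; LS_Location scouting = 26−9 = 17
LF_Casting = min(LS_Location scouting=17, LS_Set construction=14) = 14; LS_Casting = 14−14 = 0
Slack_Location scouting = LS_Location scouting − ES_Location scouting = 17 − 14 = 3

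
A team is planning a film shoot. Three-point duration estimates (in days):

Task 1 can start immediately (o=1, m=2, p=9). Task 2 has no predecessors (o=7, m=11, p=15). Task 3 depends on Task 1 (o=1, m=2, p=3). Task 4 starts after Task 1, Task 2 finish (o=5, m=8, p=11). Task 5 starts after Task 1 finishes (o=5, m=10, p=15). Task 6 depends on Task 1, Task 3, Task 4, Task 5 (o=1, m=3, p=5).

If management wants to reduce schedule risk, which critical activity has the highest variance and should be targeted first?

te_Task 1 = (1 + 4·2 + 9)/6 = 18/6 = 3; σ²_Task 1 = ((9−1)/6)² = 1.778
te_Task 2 = (7 + 4·11 + 15)/6 = 66/6 = 11; σ²_Task 2 = ((15−7)/6)² = 1.778
te_Task 3 = (1 + 4·2 + 3)/6 = 12/6 = 2; σ²_Task 3 = ((3−1)/6)² = 0.111
te_Task 4 = (5 + 4·8 + 11)/6 = 48/6 = 8; σ²_Task 4 = ((11−5)/6)² = 1.000
te_Task 5 = (5 + 4·10 + 15)/6 = 60/6 = 10; σ²_Task 5 = ((15−5)/6)² = 2.778
te_Task 6 = (1 + 4·3 + 5)/6 = 18/6 = 3; σ²_Task 6 = ((5−1)/6)² = 0.444

Forward pass:
ES_Task 1 = 0; EF_Task 1 = 3
ES_Task 2 = 0; EF_Task 2 = 11
ES_Task 3 = 3; EF_Task 3 = 3+2 = 5
ES_Task 4 = max(EF_Task 1=3, EF_Task 2=11) = 11; EF_Task 4 = 11+8 = 19
ES_Task 5 = 3; EF_Task 5 = 3+10 = 13
ES_Task 6 = max(EF_Task 1=3, EF_Task 3=5, EF_Task 4=19, EF_Task 5=13) = 19; EF_Task 6 = 19+3 = 22
Expected project duration μ = 22 days. Critical path: Task 2 → Task 4 → Task 6.

Variances on critical path: σ²_Task 2=1.778, σ²_Task 4=1.000, σ²_Task 6=0.444.
Largest is σ²_Task 2 = 1.778.

Task 2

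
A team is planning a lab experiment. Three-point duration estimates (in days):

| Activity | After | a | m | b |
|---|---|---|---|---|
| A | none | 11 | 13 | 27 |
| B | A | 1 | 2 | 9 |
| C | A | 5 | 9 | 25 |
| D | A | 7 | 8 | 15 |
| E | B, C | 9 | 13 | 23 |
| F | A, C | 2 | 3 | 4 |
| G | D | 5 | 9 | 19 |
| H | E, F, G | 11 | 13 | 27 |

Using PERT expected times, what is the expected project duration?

55 days

te_A = (11 + 4·13 + 27)/6 = 90/6 = 15
te_B = (1 + 4·2 + 9)/6 = 18/6 = 3
te_C = (5 + 4·9 + 25)/6 = 66/6 = 11
te_D = (7 + 4·8 + 15)/6 = 54/6 = 9
te_E = (9 + 4·13 + 23)/6 = 84/6 = 14
te_F = (2 + 4·3 + 4)/6 = 18/6 = 3
te_G = (5 + 4·9 + 19)/6 = 60/6 = 10
te_H = (11 + 4·13 + 27)/6 = 90/6 = 15

Forward pass:
ES_A = 0; EF_A = 15
ES_B = 15; EF_B = 15+3 = 18
ES_C = 15; EF_C = 15+11 = 26
ES_D = 15; EF_D = 15+9 = 24
ES_E = max(EF_B=18, EF_C=26) = 26; EF_E = 26+14 = 40
ES_F = max(EF_A=15, EF_C=26) = 26; EF_F = 26+3 = 29
ES_G = 24; EF_G = 24+10 = 34
ES_H = max(EF_E=40, EF_F=29, EF_G=34) = 40; EF_H = 40+15 = 55
Expected project duration μ = 55 days. Critical path: A → C → E → H.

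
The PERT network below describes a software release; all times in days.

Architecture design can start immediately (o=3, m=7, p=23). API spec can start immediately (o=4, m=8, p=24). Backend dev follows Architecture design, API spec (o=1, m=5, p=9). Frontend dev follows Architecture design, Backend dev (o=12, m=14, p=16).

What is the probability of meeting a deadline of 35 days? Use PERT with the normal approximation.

te_Architecture design = (3 + 4·7 + 23)/6 = 54/6 = 9; σ²_Architecture design = ((23−3)/6)² = 11.111
te_API spec = (4 + 4·8 + 24)/6 = 60/6 = 10; σ²_API spec = ((24−4)/6)² = 11.111
te_Backend dev = (1 + 4·5 + 9)/6 = 30/6 = 5; σ²_Backend dev = ((9−1)/6)² = 1.778
te_Frontend dev = (12 + 4·14 + 16)/6 = 84/6 = 14; σ²_Frontend dev = ((16−12)/6)² = 0.444

Forward pass:
ES_Architecture design = 0; EF_Architecture design = 9
ES_API spec = 0; EF_API spec = 10
ES_Backend dev = max(EF_Architecture design=9, EF_API spec=10) = 10; EF_Backend dev = 10+5 = 15
ES_Frontend dev = max(EF_Architecture design=9, EF_Backend dev=15) = 15; EF_Frontend dev = 15+14 = 29
Expected project duration μ = 29 days. Critical path: API spec → Backend dev → Frontend dev.

Variance along critical path = 11.111 + 1.778 + 0.444 = 13.333; σ = √13.333 = 3.651 days.
Z = (35 − 29) / 3.651 = 1.643
P(T ≤ 35) = Φ(1.643) ≈ 0.950

0.950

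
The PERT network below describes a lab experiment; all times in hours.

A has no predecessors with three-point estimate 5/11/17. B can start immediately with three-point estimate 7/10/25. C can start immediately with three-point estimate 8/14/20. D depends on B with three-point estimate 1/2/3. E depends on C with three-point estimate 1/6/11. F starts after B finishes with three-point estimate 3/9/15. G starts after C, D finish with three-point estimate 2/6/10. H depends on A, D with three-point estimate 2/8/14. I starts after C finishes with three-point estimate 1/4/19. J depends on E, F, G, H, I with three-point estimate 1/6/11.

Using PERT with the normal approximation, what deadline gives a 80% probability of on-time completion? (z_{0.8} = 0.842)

31.4 hours

te_A = (5 + 4·11 + 17)/6 = 66/6 = 11; σ²_A = ((17−5)/6)² = 4.000
te_B = (7 + 4·10 + 25)/6 = 72/6 = 12; σ²_B = ((25−7)/6)² = 9.000
te_C = (8 + 4·14 + 20)/6 = 84/6 = 14; σ²_C = ((20−8)/6)² = 4.000
te_D = (1 + 4·2 + 3)/6 = 12/6 = 2; σ²_D = ((3−1)/6)² = 0.111
te_E = (1 + 4·6 + 11)/6 = 36/6 = 6; σ²_E = ((11−1)/6)² = 2.778
te_F = (3 + 4·9 + 15)/6 = 54/6 = 9; σ²_F = ((15−3)/6)² = 4.000
te_G = (2 + 4·6 + 10)/6 = 36/6 = 6; σ²_G = ((10−2)/6)² = 1.778
te_H = (2 + 4·8 + 14)/6 = 48/6 = 8; σ²_H = ((14−2)/6)² = 4.000
te_I = (1 + 4·4 + 19)/6 = 36/6 = 6; σ²_I = ((19−1)/6)² = 9.000
te_J = (1 + 4·6 + 11)/6 = 36/6 = 6; σ²_J = ((11−1)/6)² = 2.778

Forward pass:
ES_A = 0; EF_A = 11
ES_B = 0; EF_B = 12
ES_C = 0; EF_C = 14
ES_D = 12; EF_D = 12+2 = 14
ES_E = 14; EF_E = 14+6 = 20
ES_F = 12; EF_F = 12+9 = 21
ES_G = max(EF_C=14, EF_D=14) = 14; EF_G = 14+6 = 20
ES_H = max(EF_A=11, EF_D=14) = 14; EF_H = 14+8 = 22
ES_I = 14; EF_I = 14+6 = 20
ES_J = max(EF_E=20, EF_F=21, EF_G=20, EF_H=22, EF_I=20) = 22; EF_J = 22+6 = 28
Expected project duration μ = 28 hours. Critical path: B → D → H → J.

Variance along critical path = 9.000 + 0.111 + 4.000 + 2.778 = 15.889; σ = 3.986 hours.
D = μ + z·σ = 28 + 0.842·3.986 = 31.4 hours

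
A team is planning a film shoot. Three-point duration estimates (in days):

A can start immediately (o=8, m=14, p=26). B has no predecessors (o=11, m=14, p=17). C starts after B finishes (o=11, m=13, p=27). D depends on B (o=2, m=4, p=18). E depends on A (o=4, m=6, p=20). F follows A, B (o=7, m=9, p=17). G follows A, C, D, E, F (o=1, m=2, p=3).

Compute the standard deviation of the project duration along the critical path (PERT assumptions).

te_A = (8 + 4·14 + 26)/6 = 90/6 = 15; σ²_A = ((26−8)/6)² = 9.000
te_B = (11 + 4·14 + 17)/6 = 84/6 = 14; σ²_B = ((17−11)/6)² = 1.000
te_C = (11 + 4·13 + 27)/6 = 90/6 = 15; σ²_C = ((27−11)/6)² = 7.111
te_D = (2 + 4·4 + 18)/6 = 36/6 = 6; σ²_D = ((18−2)/6)² = 7.111
te_E = (4 + 4·6 + 20)/6 = 48/6 = 8; σ²_E = ((20−4)/6)² = 7.111
te_F = (7 + 4·9 + 17)/6 = 60/6 = 10; σ²_F = ((17−7)/6)² = 2.778
te_G = (1 + 4·2 + 3)/6 = 12/6 = 2; σ²_G = ((3−1)/6)² = 0.111

Forward pass:
ES_A = 0; EF_A = 15
ES_B = 0; EF_B = 14
ES_C = 14; EF_C = 14+15 = 29
ES_D = 14; EF_D = 14+6 = 20
ES_E = 15; EF_E = 15+8 = 23
ES_F = max(EF_A=15, EF_B=14) = 15; EF_F = 15+10 = 25
ES_G = max(EF_A=15, EF_C=29, EF_D=20, EF_E=23, EF_F=25) = 29; EF_G = 29+2 = 31
Expected project duration μ = 31 days. Critical path: B → C → G.

Variance along critical path = 1.000 + 7.111 + 0.111 = 8.222
σ = √8.222 = 2.867 days

2.87 days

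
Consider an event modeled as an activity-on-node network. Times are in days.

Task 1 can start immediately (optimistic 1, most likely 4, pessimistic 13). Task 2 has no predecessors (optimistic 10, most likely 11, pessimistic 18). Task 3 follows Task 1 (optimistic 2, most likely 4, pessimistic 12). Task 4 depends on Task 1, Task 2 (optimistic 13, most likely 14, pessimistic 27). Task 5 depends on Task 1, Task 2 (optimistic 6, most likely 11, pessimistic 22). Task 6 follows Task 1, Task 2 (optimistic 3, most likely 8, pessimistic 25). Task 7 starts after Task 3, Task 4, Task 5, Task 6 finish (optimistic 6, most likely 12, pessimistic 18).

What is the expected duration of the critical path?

te_Task 1 = (1 + 4·4 + 13)/6 = 30/6 = 5
te_Task 2 = (10 + 4·11 + 18)/6 = 72/6 = 12
te_Task 3 = (2 + 4·4 + 12)/6 = 30/6 = 5
te_Task 4 = (13 + 4·14 + 27)/6 = 96/6 = 16
te_Task 5 = (6 + 4·11 + 22)/6 = 72/6 = 12
te_Task 6 = (3 + 4·8 + 25)/6 = 60/6 = 10
te_Task 7 = (6 + 4·12 + 18)/6 = 72/6 = 12

Forward pass:
ES_Task 1 = 0; EF_Task 1 = 5
ES_Task 2 = 0; EF_Task 2 = 12
ES_Task 3 = 5; EF_Task 3 = 5+5 = 10
ES_Task 4 = max(EF_Task 1=5, EF_Task 2=12) = 12; EF_Task 4 = 12+16 = 28
ES_Task 5 = max(EF_Task 1=5, EF_Task 2=12) = 12; EF_Task 5 = 12+12 = 24
ES_Task 6 = max(EF_Task 1=5, EF_Task 2=12) = 12; EF_Task 6 = 12+10 = 22
ES_Task 7 = max(EF_Task 3=10, EF_Task 4=28, EF_Task 5=24, EF_Task 6=22) = 28; EF_Task 7 = 28+12 = 40
Expected project duration μ = 40 days. Critical path: Task 2 → Task 4 → Task 7.

40 days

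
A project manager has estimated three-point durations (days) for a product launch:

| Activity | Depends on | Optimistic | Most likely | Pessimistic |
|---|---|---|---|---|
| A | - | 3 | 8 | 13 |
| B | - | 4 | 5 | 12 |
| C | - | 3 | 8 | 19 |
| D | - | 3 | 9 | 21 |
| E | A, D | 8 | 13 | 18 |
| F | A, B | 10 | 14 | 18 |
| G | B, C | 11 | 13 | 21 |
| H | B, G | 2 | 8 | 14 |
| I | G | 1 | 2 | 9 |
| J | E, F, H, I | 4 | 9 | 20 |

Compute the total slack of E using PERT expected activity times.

8 days

te_A = (3 + 4·8 + 13)/6 = 48/6 = 8
te_B = (4 + 4·5 + 12)/6 = 36/6 = 6
te_C = (3 + 4·8 + 19)/6 = 54/6 = 9
te_D = (3 + 4·9 + 21)/6 = 60/6 = 10
te_E = (8 + 4·13 + 18)/6 = 78/6 = 13
te_F = (10 + 4·14 + 18)/6 = 84/6 = 14
te_G = (11 + 4·13 + 21)/6 = 84/6 = 14
te_H = (2 + 4·8 + 14)/6 = 48/6 = 8
te_I = (1 + 4·2 + 9)/6 = 18/6 = 3
te_J = (4 + 4·9 + 20)/6 = 60/6 = 10

Forward pass:
ES_A = 0; EF_A = 8
ES_B = 0; EF_B = 6
ES_C = 0; EF_C = 9
ES_D = 0; EF_D = 10
ES_E = max(EF_A=8, EF_D=10) = 10; EF_E = 10+13 = 23
ES_F = max(EF_A=8, EF_B=6) = 8; EF_F = 8+14 = 22
ES_G = max(EF_B=6, EF_C=9) = 9; EF_G = 9+14 = 23
ES_H = max(EF_B=6, EF_G=23) = 23; EF_H = 23+8 = 31
ES_I = 23; EF_I = 23+3 = 26
ES_J = max(EF_E=23, EF_F=22, EF_H=31, EF_I=26) = 31; EF_J = 31+10 = 41
Expected project duration μ = 41 days. Critical path: C → G → H → J.

Backward pass:
LF_J = 41; LS_J = 41−10 = 31
LF_I = LS_J = 31; LS_I = 31−3 = 28
LF_H = LS_J = 31; LS_H = 31−8 = 23
LF_G = min(LS_H=23, LS_I=28) = 23; LS_G = 23−14 = 9
LF_F = LS_J = 31; LS_F = 31−14 = 17
LF_E = LS_J = 31; LS_E = 31−13 = 18
LF_D = LS_E = 18; LS_D = 18−10 = 8
LF_C = LS_G = 9; LS_C = 9−9 = 0
LF_B = min(LS_F=17, LS_G=9, LS_H=23) = 9; LS_B = 9−6 = 3
LF_A = min(LS_E=18, LS_F=17) = 17; LS_A = 17−8 = 9
Slack_E = LS_E − ES_E = 18 − 10 = 8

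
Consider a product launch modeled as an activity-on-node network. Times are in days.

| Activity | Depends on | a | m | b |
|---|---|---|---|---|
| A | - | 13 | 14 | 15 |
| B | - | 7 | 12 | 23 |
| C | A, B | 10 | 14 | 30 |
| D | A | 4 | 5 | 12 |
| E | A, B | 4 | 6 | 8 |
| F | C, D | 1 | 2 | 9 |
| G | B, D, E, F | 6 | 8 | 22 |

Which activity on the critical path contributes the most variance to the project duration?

C

te_A = (13 + 4·14 + 15)/6 = 84/6 = 14; σ²_A = ((15−13)/6)² = 0.111
te_B = (7 + 4·12 + 23)/6 = 78/6 = 13; σ²_B = ((23−7)/6)² = 7.111
te_C = (10 + 4·14 + 30)/6 = 96/6 = 16; σ²_C = ((30−10)/6)² = 11.111
te_D = (4 + 4·5 + 12)/6 = 36/6 = 6; σ²_D = ((12−4)/6)² = 1.778
te_E = (4 + 4·6 + 8)/6 = 36/6 = 6; σ²_E = ((8−4)/6)² = 0.444
te_F = (1 + 4·2 + 9)/6 = 18/6 = 3; σ²_F = ((9−1)/6)² = 1.778
te_G = (6 + 4·8 + 22)/6 = 60/6 = 10; σ²_G = ((22−6)/6)² = 7.111

Forward pass:
ES_A = 0; EF_A = 14
ES_B = 0; EF_B = 13
ES_C = max(EF_A=14, EF_B=13) = 14; EF_C = 14+16 = 30
ES_D = 14; EF_D = 14+6 = 20
ES_E = max(EF_A=14, EF_B=13) = 14; EF_E = 14+6 = 20
ES_F = max(EF_C=30, EF_D=20) = 30; EF_F = 30+3 = 33
ES_G = max(EF_B=13, EF_D=20, EF_E=20, EF_F=33) = 33; EF_G = 33+10 = 43
Expected project duration μ = 43 days. Critical path: A → C → F → G.

Variances on critical path: σ²_A=0.111, σ²_C=11.111, σ²_F=1.778, σ²_G=7.111.
Largest is σ²_C = 11.111.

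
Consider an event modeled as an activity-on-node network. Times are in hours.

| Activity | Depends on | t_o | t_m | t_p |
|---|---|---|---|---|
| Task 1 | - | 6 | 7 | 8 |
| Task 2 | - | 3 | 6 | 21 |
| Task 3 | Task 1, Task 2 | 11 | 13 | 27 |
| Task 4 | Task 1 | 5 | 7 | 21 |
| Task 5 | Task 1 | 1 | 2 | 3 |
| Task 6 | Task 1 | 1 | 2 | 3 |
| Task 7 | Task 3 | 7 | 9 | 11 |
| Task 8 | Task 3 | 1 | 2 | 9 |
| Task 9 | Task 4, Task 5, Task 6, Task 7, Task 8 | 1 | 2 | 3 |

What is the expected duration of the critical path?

34 hours

te_Task 1 = (6 + 4·7 + 8)/6 = 42/6 = 7
te_Task 2 = (3 + 4·6 + 21)/6 = 48/6 = 8
te_Task 3 = (11 + 4·13 + 27)/6 = 90/6 = 15
te_Task 4 = (5 + 4·7 + 21)/6 = 54/6 = 9
te_Task 5 = (1 + 4·2 + 3)/6 = 12/6 = 2
te_Task 6 = (1 + 4·2 + 3)/6 = 12/6 = 2
te_Task 7 = (7 + 4·9 + 11)/6 = 54/6 = 9
te_Task 8 = (1 + 4·2 + 9)/6 = 18/6 = 3
te_Task 9 = (1 + 4·2 + 3)/6 = 12/6 = 2

Forward pass:
ES_Task 1 = 0; EF_Task 1 = 7
ES_Task 2 = 0; EF_Task 2 = 8
ES_Task 3 = max(EF_Task 1=7, EF_Task 2=8) = 8; EF_Task 3 = 8+15 = 23
ES_Task 4 = 7; EF_Task 4 = 7+9 = 16
ES_Task 5 = 7; EF_Task 5 = 7+2 = 9
ES_Task 6 = 7; EF_Task 6 = 7+2 = 9
ES_Task 7 = 23; EF_Task 7 = 23+9 = 32
ES_Task 8 = 23; EF_Task 8 = 23+3 = 26
ES_Task 9 = max(EF_Task 4=16, EF_Task 5=9, EF_Task 6=9, EF_Task 7=32, EF_Task 8=26) = 32; EF_Task 9 = 32+2 = 34
Expected project duration μ = 34 hours. Critical path: Task 2 → Task 3 → Task 7 → Task 9.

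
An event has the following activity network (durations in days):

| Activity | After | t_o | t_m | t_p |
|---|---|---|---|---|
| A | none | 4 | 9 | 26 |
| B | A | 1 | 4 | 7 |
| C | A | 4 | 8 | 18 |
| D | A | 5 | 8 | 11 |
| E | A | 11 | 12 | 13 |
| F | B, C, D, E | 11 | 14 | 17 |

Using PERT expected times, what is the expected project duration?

37 days

te_A = (4 + 4·9 + 26)/6 = 66/6 = 11
te_B = (1 + 4·4 + 7)/6 = 24/6 = 4
te_C = (4 + 4·8 + 18)/6 = 54/6 = 9
te_D = (5 + 4·8 + 11)/6 = 48/6 = 8
te_E = (11 + 4·12 + 13)/6 = 72/6 = 12
te_F = (11 + 4·14 + 17)/6 = 84/6 = 14

Forward pass:
ES_A = 0; EF_A = 11
ES_B = 11; EF_B = 11+4 = 15
ES_C = 11; EF_C = 11+9 = 20
ES_D = 11; EF_D = 11+8 = 19
ES_E = 11; EF_E = 11+12 = 23
ES_F = max(EF_B=15, EF_C=20, EF_D=19, EF_E=23) = 23; EF_F = 23+14 = 37
Expected project duration μ = 37 days. Critical path: A → E → F.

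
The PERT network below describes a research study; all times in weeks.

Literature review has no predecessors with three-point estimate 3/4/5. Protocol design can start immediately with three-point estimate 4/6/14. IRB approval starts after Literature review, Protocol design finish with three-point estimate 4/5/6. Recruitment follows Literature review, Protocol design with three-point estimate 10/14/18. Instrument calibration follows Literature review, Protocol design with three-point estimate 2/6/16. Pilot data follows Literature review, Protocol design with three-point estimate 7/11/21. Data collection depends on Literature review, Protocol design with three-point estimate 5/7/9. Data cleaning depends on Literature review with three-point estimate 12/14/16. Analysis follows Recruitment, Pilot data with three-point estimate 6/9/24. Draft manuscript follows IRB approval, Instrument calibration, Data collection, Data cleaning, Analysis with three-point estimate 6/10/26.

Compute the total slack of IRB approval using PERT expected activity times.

20 weeks

te_Literature review = (3 + 4·4 + 5)/6 = 24/6 = 4
te_Protocol design = (4 + 4·6 + 14)/6 = 42/6 = 7
te_IRB approval = (4 + 4·5 + 6)/6 = 30/6 = 5
te_Recruitment = (10 + 4·14 + 18)/6 = 84/6 = 14
te_Instrument calibration = (2 + 4·6 + 16)/6 = 42/6 = 7
te_Pilot data = (7 + 4·11 + 21)/6 = 72/6 = 12
te_Data collection = (5 + 4·7 + 9)/6 = 42/6 = 7
te_Data cleaning = (12 + 4·14 + 16)/6 = 84/6 = 14
te_Analysis = (6 + 4·9 + 24)/6 = 66/6 = 11
te_Draft manuscript = (6 + 4·10 + 26)/6 = 72/6 = 12

Forward pass:
ES_Literature review = 0; EF_Literature review = 4
ES_Protocol design = 0; EF_Protocol design = 7
ES_IRB approval = max(EF_Literature review=4, EF_Protocol design=7) = 7; EF_IRB approval = 7+5 = 12
ES_Recruitment = max(EF_Literature review=4, EF_Protocol design=7) = 7; EF_Recruitment = 7+14 = 21
ES_Instrument calibration = max(EF_Literature review=4, EF_Protocol design=7) = 7; EF_Instrument calibration = 7+7 = 14
ES_Pilot data = max(EF_Literature review=4, EF_Protocol design=7) = 7; EF_Pilot data = 7+12 = 19
ES_Data collection = max(EF_Literature review=4, EF_Protocol design=7) = 7; EF_Data collection = 7+7 = 14
ES_Data cleaning = 4; EF_Data cleaning = 4+14 = 18
ES_Analysis = max(EF_Recruitment=21, EF_Pilot data=19) = 21; EF_Analysis = 21+11 = 32
ES_Draft manuscript = max(EF_IRB approval=12, EF_Instrument calibration=14, EF_Data collection=14, EF_Data cleaning=18, EF_Analysis=32) = 32; EF_Draft manuscript = 32+12 = 44
Expected project duration μ = 44 weeks. Critical path: Protocol design → Recruitment → Analysis → Draft manuscript.

Backward pass:
LF_Draft manuscript = 44; LS_Draft manuscript = 44−12 = 32
LF_Analysis = LS_Draft manuscript = 32; LS_Analysis = 32−11 = 21
LF_Data cleaning = LS_Draft manuscript = 32; LS_Data cleaning = 32−14 = 18
LF_Data collection = LS_Draft manuscript = 32; LS_Data collection = 32−7 = 25
LF_Pilot data = LS_Analysis = 21; LS_Pilot data = 21−12 = 9
LF_Instrument calibration = LS_Draft manuscript = 32; LS_Instrument calibration = 32−7 = 25
LF_Recruitment = LS_Analysis = 21; LS_Recruitment = 21−14 = 7
LF_IRB approval = LS_Draft manuscript = 32; LS_IRB approval = 32−5 = 27
LF_Protocol design = min(LS_IRB approval=27, LS_Recruitment=7, LS_Instrument calibration=25, LS_Pilot data=9, LS_Data collection=25) = 7; LS_Protocol design = 7−7 = 0
LF_Literature review = min(LS_IRB approval=27, LS_Recruitment=7, LS_Instrument calibration=25, LS_Pilot data=9, LS_Data collection=25, LS_Data cleaning=18) = 7; LS_Literature review = 7−4 = 3
Slack_IRB approval = LS_IRB approval − ES_IRB approval = 27 − 7 = 20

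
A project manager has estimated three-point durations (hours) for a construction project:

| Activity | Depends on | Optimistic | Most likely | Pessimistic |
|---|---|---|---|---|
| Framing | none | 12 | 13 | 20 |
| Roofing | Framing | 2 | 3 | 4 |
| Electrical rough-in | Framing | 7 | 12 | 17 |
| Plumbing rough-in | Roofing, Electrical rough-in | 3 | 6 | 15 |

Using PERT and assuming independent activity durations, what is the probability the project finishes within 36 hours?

te_Framing = (12 + 4·13 + 20)/6 = 84/6 = 14; σ²_Framing = ((20−12)/6)² = 1.778
te_Roofing = (2 + 4·3 + 4)/6 = 18/6 = 3; σ²_Roofing = ((4−2)/6)² = 0.111
te_Electrical rough-in = (7 + 4·12 + 17)/6 = 72/6 = 12; σ²_Electrical rough-in = ((17−7)/6)² = 2.778
te_Plumbing rough-in = (3 + 4·6 + 15)/6 = 42/6 = 7; σ²_Plumbing rough-in = ((15−3)/6)² = 4.000

Forward pass:
ES_Framing = 0; EF_Framing = 14
ES_Roofing = 14; EF_Roofing = 14+3 = 17
ES_Electrical rough-in = 14; EF_Electrical rough-in = 14+12 = 26
ES_Plumbing rough-in = max(EF_Roofing=17, EF_Electrical rough-in=26) = 26; EF_Plumbing rough-in = 26+7 = 33
Expected project duration μ = 33 hours. Critical path: Framing → Electrical rough-in → Plumbing rough-in.

Variance along critical path = 1.778 + 2.778 + 4.000 = 8.556; σ = √8.556 = 2.925 hours.
Z = (36 − 33) / 2.925 = 1.026
P(T ≤ 36) = Φ(1.026) ≈ 0.847

0.847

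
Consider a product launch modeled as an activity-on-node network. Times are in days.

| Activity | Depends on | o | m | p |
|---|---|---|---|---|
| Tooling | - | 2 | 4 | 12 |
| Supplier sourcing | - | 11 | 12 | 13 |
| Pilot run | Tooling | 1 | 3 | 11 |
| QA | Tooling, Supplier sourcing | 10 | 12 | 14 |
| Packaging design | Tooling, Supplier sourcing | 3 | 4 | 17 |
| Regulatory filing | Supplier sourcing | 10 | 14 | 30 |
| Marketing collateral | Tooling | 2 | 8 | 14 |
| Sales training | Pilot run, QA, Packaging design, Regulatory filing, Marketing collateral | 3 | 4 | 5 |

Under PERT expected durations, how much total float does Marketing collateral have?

te_Tooling = (2 + 4·4 + 12)/6 = 30/6 = 5
te_Supplier sourcing = (11 + 4·12 + 13)/6 = 72/6 = 12
te_Pilot run = (1 + 4·3 + 11)/6 = 24/6 = 4
te_QA = (10 + 4·12 + 14)/6 = 72/6 = 12
te_Packaging design = (3 + 4·4 + 17)/6 = 36/6 = 6
te_Regulatory filing = (10 + 4·14 + 30)/6 = 96/6 = 16
te_Marketing collateral = (2 + 4·8 + 14)/6 = 48/6 = 8
te_Sales training = (3 + 4·4 + 5)/6 = 24/6 = 4

Forward pass:
ES_Tooling = 0; EF_Tooling = 5
ES_Supplier sourcing = 0; EF_Supplier sourcing = 12
ES_Pilot run = 5; EF_Pilot run = 5+4 = 9
ES_QA = max(EF_Tooling=5, EF_Supplier sourcing=12) = 12; EF_QA = 12+12 = 24
ES_Packaging design = max(EF_Tooling=5, EF_Supplier sourcing=12) = 12; EF_Packaging design = 12+6 = 18
ES_Regulatory filing = 12; EF_Regulatory filing = 12+16 = 28
ES_Marketing collateral = 5; EF_Marketing collateral = 5+8 = 13
ES_Sales training = max(EF_Pilot run=9, EF_QA=24, EF_Packaging design=18, EF_Regulatory filing=28, EF_Marketing collateral=13) = 28; EF_Sales training = 28+4 = 32
Expected project duration μ = 32 days. Critical path: Supplier sourcing → Regulatory filing → Sales training.

Backward pass:
LF_Sales training = 32; LS_Sales training = 32−4 = 28
LF_Marketing collateral = LS_Sales training = 28; LS_Marketing collateral = 28−8 = 20
LF_Regulatory filing = LS_Sales training = 28; LS_Regulatory filing = 28−16 = 12
LF_Packaging design = LS_Sales training = 28; LS_Packaging design = 28−6 = 22
LF_QA = LS_Sales training = 28; LS_QA = 28−12 = 16
LF_Pilot run = LS_Sales training = 28; LS_Pilot run = 28−4 = 24
LF_Supplier sourcing = min(LS_QA=16, LS_Packaging design=22, LS_Regulatory filing=12) = 12; LS_Supplier sourcing = 12−12 = 0
LF_Tooling = min(LS_Pilot run=24, LS_QA=16, LS_Packaging design=22, LS_Marketing collateral=20) = 16; LS_Tooling = 16−5 = 11
Slack_Marketing collateral = LS_Marketing collateral − ES_Marketing collateral = 20 − 5 = 15

15 days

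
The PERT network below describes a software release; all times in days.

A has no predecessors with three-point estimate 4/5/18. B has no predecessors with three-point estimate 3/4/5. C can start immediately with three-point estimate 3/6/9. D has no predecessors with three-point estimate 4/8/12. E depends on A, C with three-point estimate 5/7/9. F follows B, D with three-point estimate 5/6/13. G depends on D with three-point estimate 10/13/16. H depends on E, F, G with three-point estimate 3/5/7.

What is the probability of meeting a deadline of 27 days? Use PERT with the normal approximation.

0.711

te_A = (4 + 4·5 + 18)/6 = 42/6 = 7; σ²_A = ((18−4)/6)² = 5.444
te_B = (3 + 4·4 + 5)/6 = 24/6 = 4; σ²_B = ((5−3)/6)² = 0.111
te_C = (3 + 4·6 + 9)/6 = 36/6 = 6; σ²_C = ((9−3)/6)² = 1.000
te_D = (4 + 4·8 + 12)/6 = 48/6 = 8; σ²_D = ((12−4)/6)² = 1.778
te_E = (5 + 4·7 + 9)/6 = 42/6 = 7; σ²_E = ((9−5)/6)² = 0.444
te_F = (5 + 4·6 + 13)/6 = 42/6 = 7; σ²_F = ((13−5)/6)² = 1.778
te_G = (10 + 4·13 + 16)/6 = 78/6 = 13; σ²_G = ((16−10)/6)² = 1.000
te_H = (3 + 4·5 + 7)/6 = 30/6 = 5; σ²_H = ((7−3)/6)² = 0.444

Forward pass:
ES_A = 0; EF_A = 7
ES_B = 0; EF_B = 4
ES_C = 0; EF_C = 6
ES_D = 0; EF_D = 8
ES_E = max(EF_A=7, EF_C=6) = 7; EF_E = 7+7 = 14
ES_F = max(EF_B=4, EF_D=8) = 8; EF_F = 8+7 = 15
ES_G = 8; EF_G = 8+13 = 21
ES_H = max(EF_E=14, EF_F=15, EF_G=21) = 21; EF_H = 21+5 = 26
Expected project duration μ = 26 days. Critical path: D → G → H.

Variance along critical path = 1.778 + 1.000 + 0.444 = 3.222; σ = √3.222 = 1.795 days.
Z = (27 − 26) / 1.795 = 0.557
P(T ≤ 27) = Φ(0.557) ≈ 0.711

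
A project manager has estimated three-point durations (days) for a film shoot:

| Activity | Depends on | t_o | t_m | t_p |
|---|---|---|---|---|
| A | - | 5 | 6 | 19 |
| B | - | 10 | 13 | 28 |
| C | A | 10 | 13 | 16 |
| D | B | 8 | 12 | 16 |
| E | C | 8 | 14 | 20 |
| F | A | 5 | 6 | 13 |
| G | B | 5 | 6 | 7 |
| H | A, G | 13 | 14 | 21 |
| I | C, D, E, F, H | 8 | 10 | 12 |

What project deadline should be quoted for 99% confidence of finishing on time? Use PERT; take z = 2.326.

te_A = (5 + 4·6 + 19)/6 = 48/6 = 8; σ²_A = ((19−5)/6)² = 5.444
te_B = (10 + 4·13 + 28)/6 = 90/6 = 15; σ²_B = ((28−10)/6)² = 9.000
te_C = (10 + 4·13 + 16)/6 = 78/6 = 13; σ²_C = ((16−10)/6)² = 1.000
te_D = (8 + 4·12 + 16)/6 = 72/6 = 12; σ²_D = ((16−8)/6)² = 1.778
te_E = (8 + 4·14 + 20)/6 = 84/6 = 14; σ²_E = ((20−8)/6)² = 4.000
te_F = (5 + 4·6 + 13)/6 = 42/6 = 7; σ²_F = ((13−5)/6)² = 1.778
te_G = (5 + 4·6 + 7)/6 = 36/6 = 6; σ²_G = ((7−5)/6)² = 0.111
te_H = (13 + 4·14 + 21)/6 = 90/6 = 15; σ²_H = ((21−13)/6)² = 1.778
te_I = (8 + 4·10 + 12)/6 = 60/6 = 10; σ²_I = ((12−8)/6)² = 0.444

Forward pass:
ES_A = 0; EF_A = 8
ES_B = 0; EF_B = 15
ES_C = 8; EF_C = 8+13 = 21
ES_D = 15; EF_D = 15+12 = 27
ES_E = 21; EF_E = 21+14 = 35
ES_F = 8; EF_F = 8+7 = 15
ES_G = 15; EF_G = 15+6 = 21
ES_H = max(EF_A=8, EF_G=21) = 21; EF_H = 21+15 = 36
ES_I = max(EF_C=21, EF_D=27, EF_E=35, EF_F=15, EF_H=36) = 36; EF_I = 36+10 = 46
Expected project duration μ = 46 days. Critical path: B → G → H → I.

Variance along critical path = 9.000 + 0.111 + 1.778 + 0.444 = 11.333; σ = 3.367 days.
D = μ + z·σ = 46 + 2.326·3.367 = 53.8 days

53.8 days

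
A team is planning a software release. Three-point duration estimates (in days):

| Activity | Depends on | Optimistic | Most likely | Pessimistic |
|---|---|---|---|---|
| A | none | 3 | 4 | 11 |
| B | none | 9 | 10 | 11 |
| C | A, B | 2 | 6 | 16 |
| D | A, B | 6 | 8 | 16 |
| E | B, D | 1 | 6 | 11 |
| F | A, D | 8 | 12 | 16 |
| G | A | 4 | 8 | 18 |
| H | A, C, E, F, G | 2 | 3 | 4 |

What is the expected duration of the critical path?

te_A = (3 + 4·4 + 11)/6 = 30/6 = 5
te_B = (9 + 4·10 + 11)/6 = 60/6 = 10
te_C = (2 + 4·6 + 16)/6 = 42/6 = 7
te_D = (6 + 4·8 + 16)/6 = 54/6 = 9
te_E = (1 + 4·6 + 11)/6 = 36/6 = 6
te_F = (8 + 4·12 + 16)/6 = 72/6 = 12
te_G = (4 + 4·8 + 18)/6 = 54/6 = 9
te_H = (2 + 4·3 + 4)/6 = 18/6 = 3

Forward pass:
ES_A = 0; EF_A = 5
ES_B = 0; EF_B = 10
ES_C = max(EF_A=5, EF_B=10) = 10; EF_C = 10+7 = 17
ES_D = max(EF_A=5, EF_B=10) = 10; EF_D = 10+9 = 19
ES_E = max(EF_B=10, EF_D=19) = 19; EF_E = 19+6 = 25
ES_F = max(EF_A=5, EF_D=19) = 19; EF_F = 19+12 = 31
ES_G = 5; EF_G = 5+9 = 14
ES_H = max(EF_A=5, EF_C=17, EF_E=25, EF_F=31, EF_G=14) = 31; EF_H = 31+3 = 34
Expected project duration μ = 34 days. Critical path: B → D → F → H.

34 days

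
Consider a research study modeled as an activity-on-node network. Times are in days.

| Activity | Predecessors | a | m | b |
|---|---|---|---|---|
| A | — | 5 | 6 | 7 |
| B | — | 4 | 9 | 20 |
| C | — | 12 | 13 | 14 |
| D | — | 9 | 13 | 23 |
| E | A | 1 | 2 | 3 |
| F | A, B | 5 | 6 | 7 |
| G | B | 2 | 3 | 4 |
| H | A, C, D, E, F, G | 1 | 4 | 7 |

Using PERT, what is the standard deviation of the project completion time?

te_A = (5 + 4·6 + 7)/6 = 36/6 = 6; σ²_A = ((7−5)/6)² = 0.111
te_B = (4 + 4·9 + 20)/6 = 60/6 = 10; σ²_B = ((20−4)/6)² = 7.111
te_C = (12 + 4·13 + 14)/6 = 78/6 = 13; σ²_C = ((14−12)/6)² = 0.111
te_D = (9 + 4·13 + 23)/6 = 84/6 = 14; σ²_D = ((23−9)/6)² = 5.444
te_E = (1 + 4·2 + 3)/6 = 12/6 = 2; σ²_E = ((3−1)/6)² = 0.111
te_F = (5 + 4·6 + 7)/6 = 36/6 = 6; σ²_F = ((7−5)/6)² = 0.111
te_G = (2 + 4·3 + 4)/6 = 18/6 = 3; σ²_G = ((4−2)/6)² = 0.111
te_H = (1 + 4·4 + 7)/6 = 24/6 = 4; σ²_H = ((7−1)/6)² = 1.000

Forward pass:
ES_A = 0; EF_A = 6
ES_B = 0; EF_B = 10
ES_C = 0; EF_C = 13
ES_D = 0; EF_D = 14
ES_E = 6; EF_E = 6+2 = 8
ES_F = max(EF_A=6, EF_B=10) = 10; EF_F = 10+6 = 16
ES_G = 10; EF_G = 10+3 = 13
ES_H = max(EF_A=6, EF_C=13, EF_D=14, EF_E=8, EF_F=16, EF_G=13) = 16; EF_H = 16+4 = 20
Expected project duration μ = 20 days. Critical path: B → F → H.

Variance along critical path = 7.111 + 0.111 + 1.000 = 8.222
σ = √8.222 = 2.867 days

2.87 days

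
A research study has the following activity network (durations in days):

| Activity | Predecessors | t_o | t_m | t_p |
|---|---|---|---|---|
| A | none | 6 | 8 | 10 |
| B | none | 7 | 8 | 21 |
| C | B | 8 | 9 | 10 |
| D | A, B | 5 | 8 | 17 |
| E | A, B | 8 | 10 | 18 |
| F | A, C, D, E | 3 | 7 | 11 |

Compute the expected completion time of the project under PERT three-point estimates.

28 days

te_A = (6 + 4·8 + 10)/6 = 48/6 = 8
te_B = (7 + 4·8 + 21)/6 = 60/6 = 10
te_C = (8 + 4·9 + 10)/6 = 54/6 = 9
te_D = (5 + 4·8 + 17)/6 = 54/6 = 9
te_E = (8 + 4·10 + 18)/6 = 66/6 = 11
te_F = (3 + 4·7 + 11)/6 = 42/6 = 7

Forward pass:
ES_A = 0; EF_A = 8
ES_B = 0; EF_B = 10
ES_C = 10; EF_C = 10+9 = 19
ES_D = max(EF_A=8, EF_B=10) = 10; EF_D = 10+9 = 19
ES_E = max(EF_A=8, EF_B=10) = 10; EF_E = 10+11 = 21
ES_F = max(EF_A=8, EF_C=19, EF_D=19, EF_E=21) = 21; EF_F = 21+7 = 28
Expected project duration μ = 28 days. Critical path: B → E → F.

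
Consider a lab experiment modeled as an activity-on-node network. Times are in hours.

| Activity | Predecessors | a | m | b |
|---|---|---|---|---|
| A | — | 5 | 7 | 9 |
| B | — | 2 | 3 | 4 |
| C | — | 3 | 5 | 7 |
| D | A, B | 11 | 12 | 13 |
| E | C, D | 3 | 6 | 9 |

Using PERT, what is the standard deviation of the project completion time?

1.25 hours

te_A = (5 + 4·7 + 9)/6 = 42/6 = 7; σ²_A = ((9−5)/6)² = 0.444
te_B = (2 + 4·3 + 4)/6 = 18/6 = 3; σ²_B = ((4−2)/6)² = 0.111
te_C = (3 + 4·5 + 7)/6 = 30/6 = 5; σ²_C = ((7−3)/6)² = 0.444
te_D = (11 + 4·12 + 13)/6 = 72/6 = 12; σ²_D = ((13−11)/6)² = 0.111
te_E = (3 + 4·6 + 9)/6 = 36/6 = 6; σ²_E = ((9−3)/6)² = 1.000

Forward pass:
ES_A = 0; EF_A = 7
ES_B = 0; EF_B = 3
ES_C = 0; EF_C = 5
ES_D = max(EF_A=7, EF_B=3) = 7; EF_D = 7+12 = 19
ES_E = max(EF_C=5, EF_D=19) = 19; EF_E = 19+6 = 25
Expected project duration μ = 25 hours. Critical path: A → D → E.

Variance along critical path = 0.444 + 0.111 + 1.000 = 1.556
σ = √1.556 = 1.247 hours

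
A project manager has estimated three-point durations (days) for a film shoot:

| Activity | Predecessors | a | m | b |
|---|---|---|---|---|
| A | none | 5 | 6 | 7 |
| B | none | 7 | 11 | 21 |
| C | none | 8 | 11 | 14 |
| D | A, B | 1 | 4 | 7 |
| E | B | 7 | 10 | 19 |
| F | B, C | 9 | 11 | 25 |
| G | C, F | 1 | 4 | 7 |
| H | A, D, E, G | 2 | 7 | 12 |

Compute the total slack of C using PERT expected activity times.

1 days

te_A = (5 + 4·6 + 7)/6 = 36/6 = 6
te_B = (7 + 4·11 + 21)/6 = 72/6 = 12
te_C = (8 + 4·11 + 14)/6 = 66/6 = 11
te_D = (1 + 4·4 + 7)/6 = 24/6 = 4
te_E = (7 + 4·10 + 19)/6 = 66/6 = 11
te_F = (9 + 4·11 + 25)/6 = 78/6 = 13
te_G = (1 + 4·4 + 7)/6 = 24/6 = 4
te_H = (2 + 4·7 + 12)/6 = 42/6 = 7

Forward pass:
ES_A = 0; EF_A = 6
ES_B = 0; EF_B = 12
ES_C = 0; EF_C = 11
ES_D = max(EF_A=6, EF_B=12) = 12; EF_D = 12+4 = 16
ES_E = 12; EF_E = 12+11 = 23
ES_F = max(EF_B=12, EF_C=11) = 12; EF_F = 12+13 = 25
ES_G = max(EF_C=11, EF_F=25) = 25; EF_G = 25+4 = 29
ES_H = max(EF_A=6, EF_D=16, EF_E=23, EF_G=29) = 29; EF_H = 29+7 = 36
Expected project duration μ = 36 days. Critical path: B → F → G → H.

Backward pass:
LF_H = 36; LS_H = 36−7 = 29
LF_G = LS_H = 29; LS_G = 29−4 = 25
LF_F = LS_G = 25; LS_F = 25−13 = 12
LF_E = LS_H = 29; LS_E = 29−11 = 18
LF_D = LS_H = 29; LS_D = 29−4 = 25
LF_C = min(LS_F=12, LS_G=25) = 12; LS_C = 12−11 = 1
LF_B = min(LS_D=25, LS_E=18, LS_F=12) = 12; LS_B = 12−12 = 0
LF_A = min(LS_D=25, LS_H=29) = 25; LS_A = 25−6 = 19
Slack_C = LS_C − ES_C = 1 − 0 = 1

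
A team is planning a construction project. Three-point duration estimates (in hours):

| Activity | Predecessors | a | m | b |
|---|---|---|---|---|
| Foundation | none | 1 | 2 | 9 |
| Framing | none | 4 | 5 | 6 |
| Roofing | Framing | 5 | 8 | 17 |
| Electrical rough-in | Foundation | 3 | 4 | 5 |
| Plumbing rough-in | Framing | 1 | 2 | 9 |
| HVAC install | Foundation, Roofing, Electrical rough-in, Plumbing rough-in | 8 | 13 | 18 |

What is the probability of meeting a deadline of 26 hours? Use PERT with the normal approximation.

te_Foundation = (1 + 4·2 + 9)/6 = 18/6 = 3; σ²_Foundation = ((9−1)/6)² = 1.778
te_Framing = (4 + 4·5 + 6)/6 = 30/6 = 5; σ²_Framing = ((6−4)/6)² = 0.111
te_Roofing = (5 + 4·8 + 17)/6 = 54/6 = 9; σ²_Roofing = ((17−5)/6)² = 4.000
te_Electrical rough-in = (3 + 4·4 + 5)/6 = 24/6 = 4; σ²_Electrical rough-in = ((5−3)/6)² = 0.111
te_Plumbing rough-in = (1 + 4·2 + 9)/6 = 18/6 = 3; σ²_Plumbing rough-in = ((9−1)/6)² = 1.778
te_HVAC install = (8 + 4·13 + 18)/6 = 78/6 = 13; σ²_HVAC install = ((18−8)/6)² = 2.778

Forward pass:
ES_Foundation = 0; EF_Foundation = 3
ES_Framing = 0; EF_Framing = 5
ES_Roofing = 5; EF_Roofing = 5+9 = 14
ES_Electrical rough-in = 3; EF_Electrical rough-in = 3+4 = 7
ES_Plumbing rough-in = 5; EF_Plumbing rough-in = 5+3 = 8
ES_HVAC install = max(EF_Foundation=3, EF_Roofing=14, EF_Electrical rough-in=7, EF_Plumbing rough-in=8) = 14; EF_HVAC install = 14+13 = 27
Expected project duration μ = 27 hours. Critical path: Framing → Roofing → HVAC install.

Variance along critical path = 0.111 + 4.000 + 2.778 = 6.889; σ = √6.889 = 2.625 hours.
Z = (26 − 27) / 2.625 = -0.381
P(T ≤ 26) = Φ(-0.381) ≈ 0.352

0.352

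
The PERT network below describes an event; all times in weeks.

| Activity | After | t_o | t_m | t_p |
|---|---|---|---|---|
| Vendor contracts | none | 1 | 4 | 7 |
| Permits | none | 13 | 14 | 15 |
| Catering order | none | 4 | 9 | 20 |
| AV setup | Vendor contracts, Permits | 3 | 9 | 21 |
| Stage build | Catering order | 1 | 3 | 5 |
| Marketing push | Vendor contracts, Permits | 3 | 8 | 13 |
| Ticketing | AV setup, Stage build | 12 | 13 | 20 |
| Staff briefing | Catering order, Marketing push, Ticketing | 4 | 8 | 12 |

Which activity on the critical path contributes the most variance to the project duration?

AV setup

te_Vendor contracts = (1 + 4·4 + 7)/6 = 24/6 = 4; σ²_Vendor contracts = ((7−1)/6)² = 1.000
te_Permits = (13 + 4·14 + 15)/6 = 84/6 = 14; σ²_Permits = ((15−13)/6)² = 0.111
te_Catering order = (4 + 4·9 + 20)/6 = 60/6 = 10; σ²_Catering order = ((20−4)/6)² = 7.111
te_AV setup = (3 + 4·9 + 21)/6 = 60/6 = 10; σ²_AV setup = ((21−3)/6)² = 9.000
te_Stage build = (1 + 4·3 + 5)/6 = 18/6 = 3; σ²_Stage build = ((5−1)/6)² = 0.444
te_Marketing push = (3 + 4·8 + 13)/6 = 48/6 = 8; σ²_Marketing push = ((13−3)/6)² = 2.778
te_Ticketing = (12 + 4·13 + 20)/6 = 84/6 = 14; σ²_Ticketing = ((20−12)/6)² = 1.778
te_Staff briefing = (4 + 4·8 + 12)/6 = 48/6 = 8; σ²_Staff briefing = ((12−4)/6)² = 1.778

Forward pass:
ES_Vendor contracts = 0; EF_Vendor contracts = 4
ES_Permits = 0; EF_Permits = 14
ES_Catering order = 0; EF_Catering order = 10
ES_AV setup = max(EF_Vendor contracts=4, EF_Permits=14) = 14; EF_AV setup = 14+10 = 24
ES_Stage build = 10; EF_Stage build = 10+3 = 13
ES_Marketing push = max(EF_Vendor contracts=4, EF_Permits=14) = 14; EF_Marketing push = 14+8 = 22
ES_Ticketing = max(EF_AV setup=24, EF_Stage build=13) = 24; EF_Ticketing = 24+14 = 38
ES_Staff briefing = max(EF_Catering order=10, EF_Marketing push=22, EF_Ticketing=38) = 38; EF_Staff briefing = 38+8 = 46
Expected project duration μ = 46 weeks. Critical path: Permits → AV setup → Ticketing → Staff briefing.

Variances on critical path: σ²_Permits=0.111, σ²_AV setup=9.000, σ²_Ticketing=1.778, σ²_Staff briefing=1.778.
Largest is σ²_AV setup = 9.000.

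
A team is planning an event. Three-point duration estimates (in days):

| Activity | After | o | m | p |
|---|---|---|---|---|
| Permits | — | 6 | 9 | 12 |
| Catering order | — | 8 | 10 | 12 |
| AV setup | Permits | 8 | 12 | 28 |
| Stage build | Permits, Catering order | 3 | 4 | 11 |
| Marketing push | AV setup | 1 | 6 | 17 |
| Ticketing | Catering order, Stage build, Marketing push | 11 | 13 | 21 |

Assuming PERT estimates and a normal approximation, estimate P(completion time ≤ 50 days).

te_Permits = (6 + 4·9 + 12)/6 = 54/6 = 9; σ²_Permits = ((12−6)/6)² = 1.000
te_Catering order = (8 + 4·10 + 12)/6 = 60/6 = 10; σ²_Catering order = ((12−8)/6)² = 0.444
te_AV setup = (8 + 4·12 + 28)/6 = 84/6 = 14; σ²_AV setup = ((28−8)/6)² = 11.111
te_Stage build = (3 + 4·4 + 11)/6 = 30/6 = 5; σ²_Stage build = ((11−3)/6)² = 1.778
te_Marketing push = (1 + 4·6 + 17)/6 = 42/6 = 7; σ²_Marketing push = ((17−1)/6)² = 7.111
te_Ticketing = (11 + 4·13 + 21)/6 = 84/6 = 14; σ²_Ticketing = ((21−11)/6)² = 2.778

Forward pass:
ES_Permits = 0; EF_Permits = 9
ES_Catering order = 0; EF_Catering order = 10
ES_AV setup = 9; EF_AV setup = 9+14 = 23
ES_Stage build = max(EF_Permits=9, EF_Catering order=10) = 10; EF_Stage build = 10+5 = 15
ES_Marketing push = 23; EF_Marketing push = 23+7 = 30
ES_Ticketing = max(EF_Catering order=10, EF_Stage build=15, EF_Marketing push=30) = 30; EF_Ticketing = 30+14 = 44
Expected project duration μ = 44 days. Critical path: Permits → AV setup → Marketing push → Ticketing.

Variance along critical path = 1.000 + 11.111 + 7.111 + 2.778 = 22.000; σ = √22.000 = 4.690 days.
Z = (50 − 44) / 4.690 = 1.279
P(T ≤ 50) = Φ(1.279) ≈ 0.900

0.900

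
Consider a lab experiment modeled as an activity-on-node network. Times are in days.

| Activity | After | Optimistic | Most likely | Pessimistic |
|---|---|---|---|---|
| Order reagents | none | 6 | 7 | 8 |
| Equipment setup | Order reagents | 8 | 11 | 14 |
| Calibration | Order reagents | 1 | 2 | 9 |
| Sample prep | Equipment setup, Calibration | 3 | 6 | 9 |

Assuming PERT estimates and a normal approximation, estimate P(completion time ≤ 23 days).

te_Order reagents = (6 + 4·7 + 8)/6 = 42/6 = 7; σ²_Order reagents = ((8−6)/6)² = 0.111
te_Equipment setup = (8 + 4·11 + 14)/6 = 66/6 = 11; σ²_Equipment setup = ((14−8)/6)² = 1.000
te_Calibration = (1 + 4·2 + 9)/6 = 18/6 = 3; σ²_Calibration = ((9−1)/6)² = 1.778
te_Sample prep = (3 + 4·6 + 9)/6 = 36/6 = 6; σ²_Sample prep = ((9−3)/6)² = 1.000

Forward pass:
ES_Order reagents = 0; EF_Order reagents = 7
ES_Equipment setup = 7; EF_Equipment setup = 7+11 = 18
ES_Calibration = 7; EF_Calibration = 7+3 = 10
ES_Sample prep = max(EF_Equipment setup=18, EF_Calibration=10) = 18; EF_Sample prep = 18+6 = 24
Expected project duration μ = 24 days. Critical path: Order reagents → Equipment setup → Sample prep.

Variance along critical path = 0.111 + 1.000 + 1.000 = 2.111; σ = √2.111 = 1.453 days.
Z = (23 − 24) / 1.453 = -0.688
P(T ≤ 23) = Φ(-0.688) ≈ 0.246

0.246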